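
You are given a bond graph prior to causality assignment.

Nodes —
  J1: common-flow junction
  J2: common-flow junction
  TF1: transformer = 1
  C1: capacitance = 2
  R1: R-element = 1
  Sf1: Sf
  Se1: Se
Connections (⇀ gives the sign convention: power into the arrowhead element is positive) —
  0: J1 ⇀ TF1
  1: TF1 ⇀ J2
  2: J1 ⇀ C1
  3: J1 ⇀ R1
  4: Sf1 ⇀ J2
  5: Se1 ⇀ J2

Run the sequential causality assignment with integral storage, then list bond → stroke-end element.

bond 0 stroke→TF1
bond 1 stroke→J2
bond 2 stroke→J1
bond 3 stroke→J1
bond 4 stroke→Sf1
bond 5 stroke→J2

b4 →Sf1  (source Sf1 imposes f)
b5 →J2  (Se1 fixes effort; stroke away)
b1 →J2  (J2: bond 4 brought flow, rest push out)
b0 →TF1  (TF1: transformer flips bond 1)
b2 →J1  (common-f at J1 fixed by 0)
b3 →J1  (common-f at J1 fixed by 0)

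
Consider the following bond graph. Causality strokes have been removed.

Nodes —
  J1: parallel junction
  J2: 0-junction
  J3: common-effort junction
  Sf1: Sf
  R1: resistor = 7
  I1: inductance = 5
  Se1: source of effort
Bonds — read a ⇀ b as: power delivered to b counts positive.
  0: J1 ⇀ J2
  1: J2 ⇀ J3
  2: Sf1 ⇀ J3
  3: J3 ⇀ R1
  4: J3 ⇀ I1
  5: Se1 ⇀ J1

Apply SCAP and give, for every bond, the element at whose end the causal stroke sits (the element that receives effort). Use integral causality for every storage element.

#0 stroke→J2
#1 stroke→J3
#2 stroke→Sf1
#3 stroke→R1
#4 stroke→I1
#5 stroke→J1

#2 →Sf1  (Sf1: flow source, stroke at near end)
#5 →J1  (Se1 (Se) sets effort on bond)
#0 →J2  (0-jn J1 has e-setter on 5)
#1 →J3  (J2 effort already set via bond 0)
#3 →R1  (0-jn J3 has e-setter on 1)
#4 →I1  (0-jn J3 has e-setter on 1)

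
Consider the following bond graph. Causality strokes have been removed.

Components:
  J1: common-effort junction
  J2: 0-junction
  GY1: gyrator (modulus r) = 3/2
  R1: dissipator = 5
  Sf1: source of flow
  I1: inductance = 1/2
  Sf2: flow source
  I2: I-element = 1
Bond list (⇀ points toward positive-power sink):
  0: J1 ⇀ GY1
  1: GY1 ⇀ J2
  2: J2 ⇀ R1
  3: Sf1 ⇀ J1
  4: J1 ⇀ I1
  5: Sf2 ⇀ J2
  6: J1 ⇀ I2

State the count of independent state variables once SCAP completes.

b3 |Sf1  (Sf1 fixes flow; stroke at Sf1)
b5 |Sf2  (source Sf2 imposes f)
b4 |I1  (I1 integral (f out))
b6 |I2  (I2 integral (f out))
b0 |J1  (J1: last free bond brings effort in)
b1 |J2  (GY1 both-in/both-out from 0)
b2 |R1  (J2: bond 1 brought effort, rest push out)

2  (I1, I2 all integral)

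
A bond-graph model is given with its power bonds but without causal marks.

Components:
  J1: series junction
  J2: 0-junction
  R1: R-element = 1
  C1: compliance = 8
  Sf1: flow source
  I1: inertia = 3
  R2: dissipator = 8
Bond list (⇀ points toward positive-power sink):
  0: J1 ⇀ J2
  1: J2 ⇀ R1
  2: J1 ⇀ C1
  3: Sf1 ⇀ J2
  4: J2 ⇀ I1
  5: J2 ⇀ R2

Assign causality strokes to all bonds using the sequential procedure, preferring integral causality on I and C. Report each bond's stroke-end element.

β3 |Sf1  (source Sf1 imposes f)
β2 |J1  (C1: C, integral causality)
β0 |J2  (only one flow-in slot at J1)
β1 |R1  (J2 effort already set via bond 0)
β4 |I1  (J2: bond 0 brought effort, rest push out)
β5 |R2  (J2: bond 0 brought effort, rest push out)

b0 stroke at J2
b1 stroke at R1
b2 stroke at J1
b3 stroke at Sf1
b4 stroke at I1
b5 stroke at R2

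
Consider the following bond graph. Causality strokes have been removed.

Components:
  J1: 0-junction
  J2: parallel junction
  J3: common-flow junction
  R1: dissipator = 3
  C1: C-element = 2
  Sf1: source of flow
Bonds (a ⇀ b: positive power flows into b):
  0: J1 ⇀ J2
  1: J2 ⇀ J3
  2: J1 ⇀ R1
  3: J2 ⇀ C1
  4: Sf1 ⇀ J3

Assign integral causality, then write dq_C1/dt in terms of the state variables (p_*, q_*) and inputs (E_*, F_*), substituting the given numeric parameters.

b4 |Sf1  (source Sf1 imposes f)
b1 |J3  (J3: bond 4 brought flow, rest push out)
b3 |J2  (prefer integral on C1)
b0 |J1  (J2 effort already set via bond 3)
b2 |R1  (0-jn J1 has e-setter on 0)

dq_C1/dt = -F_Sf1 - q_C1/6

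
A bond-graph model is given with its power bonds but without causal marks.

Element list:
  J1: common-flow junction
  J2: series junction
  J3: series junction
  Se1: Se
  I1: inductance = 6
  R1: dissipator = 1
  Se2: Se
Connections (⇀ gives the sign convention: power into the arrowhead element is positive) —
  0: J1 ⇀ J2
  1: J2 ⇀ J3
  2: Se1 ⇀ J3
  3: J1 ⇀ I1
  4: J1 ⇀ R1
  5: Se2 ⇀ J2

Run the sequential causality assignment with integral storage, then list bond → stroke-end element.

b0 stroke at J1
b1 stroke at J2
b2 stroke at J3
b3 stroke at I1
b4 stroke at J1
b5 stroke at J2

#2 stroke→J3  (Se1: effort source, stroke at far end)
#5 stroke→J2  (Se2: effort source, stroke at far end)
#1 stroke→J2  (closing 1-jn rule on J3)
#0 stroke→J1  (closing 1-jn rule on J2)
#3 stroke→I1  (I1 integral (f out))
#4 stroke→J1  (1-jn J1 has f-setter on 3)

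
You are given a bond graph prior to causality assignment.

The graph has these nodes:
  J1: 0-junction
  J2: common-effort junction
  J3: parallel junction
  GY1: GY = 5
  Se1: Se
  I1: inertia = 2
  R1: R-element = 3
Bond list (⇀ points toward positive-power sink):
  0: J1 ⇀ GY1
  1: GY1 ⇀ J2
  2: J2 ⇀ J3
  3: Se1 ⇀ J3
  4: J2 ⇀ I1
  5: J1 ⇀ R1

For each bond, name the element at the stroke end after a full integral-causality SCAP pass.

β0 |GY1
β1 |GY1
β2 |J2
β3 |J3
β4 |I1
β5 |J1

β3 stroke at J3  (Se1 fixes effort; stroke away)
β2 stroke at J2  (J3 effort already set via bond 3)
β1 stroke at GY1  (J2: bond 2 brought effort, rest push out)
β4 stroke at I1  (common-e at J2 fixed by 2)
β0 stroke at GY1  (GY1 both-in/both-out from 1)
β5 stroke at J1  (closing 0-jn rule on J1)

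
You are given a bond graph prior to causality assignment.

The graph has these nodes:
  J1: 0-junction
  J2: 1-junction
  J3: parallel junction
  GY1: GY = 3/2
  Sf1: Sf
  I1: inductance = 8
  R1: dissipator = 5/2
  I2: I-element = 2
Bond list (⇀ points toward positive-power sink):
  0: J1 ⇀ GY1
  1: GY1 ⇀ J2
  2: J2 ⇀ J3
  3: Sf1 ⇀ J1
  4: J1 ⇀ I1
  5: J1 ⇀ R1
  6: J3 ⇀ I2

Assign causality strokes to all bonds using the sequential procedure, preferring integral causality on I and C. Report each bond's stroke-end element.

b0 stroke→J1
b1 stroke→J2
b2 stroke→J3
b3 stroke→Sf1
b4 stroke→I1
b5 stroke→R1
b6 stroke→I2

b3 |Sf1  (Sf1 (Sf) sets flow on bond)
b4 |I1  (I1 integral (f out))
b6 |I2  (prefer integral on I2)
b2 |J3  (closing 0-jn rule on J3)
b1 |J2  (common-f at J2 fixed by 2)
b0 |J1  (GY GY1: same side as bond 1)
b5 |R1  (0-jn J1 has e-setter on 0)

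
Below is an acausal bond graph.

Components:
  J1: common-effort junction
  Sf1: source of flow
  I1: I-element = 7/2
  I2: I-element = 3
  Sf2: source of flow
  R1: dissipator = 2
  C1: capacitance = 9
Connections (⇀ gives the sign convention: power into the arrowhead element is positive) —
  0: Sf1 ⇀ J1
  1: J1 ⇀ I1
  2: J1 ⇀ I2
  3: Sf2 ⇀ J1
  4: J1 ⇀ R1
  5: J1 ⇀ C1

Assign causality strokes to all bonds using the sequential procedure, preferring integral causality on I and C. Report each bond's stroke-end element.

b0 stroke at Sf1
b1 stroke at I1
b2 stroke at I2
b3 stroke at Sf2
b4 stroke at R1
b5 stroke at J1

#0 stroke→Sf1  (Sf1 fixes flow; stroke at Sf1)
#3 stroke→Sf2  (Sf2 fixes flow; stroke at Sf2)
#1 stroke→I1  (I1 integral (f out))
#2 stroke→I2  (prefer integral on I2)
#5 stroke→J1  (C1 outputs effort q/C1)
#4 stroke→R1  (J1: bond 5 brought effort, rest push out)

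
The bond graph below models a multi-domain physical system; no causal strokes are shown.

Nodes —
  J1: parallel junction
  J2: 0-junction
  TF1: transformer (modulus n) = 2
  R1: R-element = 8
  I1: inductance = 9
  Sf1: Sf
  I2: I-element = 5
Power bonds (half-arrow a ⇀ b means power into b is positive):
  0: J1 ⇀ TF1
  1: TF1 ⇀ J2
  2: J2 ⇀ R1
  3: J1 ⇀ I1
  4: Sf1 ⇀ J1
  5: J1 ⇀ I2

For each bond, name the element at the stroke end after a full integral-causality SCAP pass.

bond 0 stroke at J1
bond 1 stroke at TF1
bond 2 stroke at J2
bond 3 stroke at I1
bond 4 stroke at Sf1
bond 5 stroke at I2

#4 →Sf1  (Sf1: flow source, stroke at near end)
#3 →I1  (I1 integral (f out))
#5 →I2  (I2 integral (f out))
#0 →J1  (closing 0-jn rule on J1)
#1 →TF1  (through TF1, causality passes straight; one stroke at TF1)
#2 →J2  (closing 0-jn rule on J2)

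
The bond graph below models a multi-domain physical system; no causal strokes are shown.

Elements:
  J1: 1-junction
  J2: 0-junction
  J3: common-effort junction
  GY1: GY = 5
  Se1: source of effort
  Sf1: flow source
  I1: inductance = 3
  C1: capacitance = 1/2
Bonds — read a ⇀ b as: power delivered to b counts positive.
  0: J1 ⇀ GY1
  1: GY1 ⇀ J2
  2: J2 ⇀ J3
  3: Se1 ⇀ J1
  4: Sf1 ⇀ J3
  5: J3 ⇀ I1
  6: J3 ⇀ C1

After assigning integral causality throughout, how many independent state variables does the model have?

2  (C1, I1 all integral)

b3 →J1  (source Se1 imposes e)
b4 →Sf1  (Sf1: flow source, stroke at near end)
b0 →GY1  (J1: last free bond brings flow in)
b1 →GY1  (GY1: gyrator matches bond 0)
b2 →J2  (closing 0-jn rule on J2)
b5 →I1  (I1: I, integral causality)
b6 →J3  (J3: last free bond brings effort in)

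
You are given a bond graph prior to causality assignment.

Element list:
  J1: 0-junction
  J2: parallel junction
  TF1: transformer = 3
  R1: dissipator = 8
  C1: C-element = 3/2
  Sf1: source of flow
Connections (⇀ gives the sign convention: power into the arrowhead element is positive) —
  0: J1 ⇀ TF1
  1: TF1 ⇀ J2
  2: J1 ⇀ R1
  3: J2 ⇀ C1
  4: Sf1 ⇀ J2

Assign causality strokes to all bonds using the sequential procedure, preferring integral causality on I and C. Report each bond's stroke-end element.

bond 4 stroke→Sf1  (source Sf1 imposes f)
bond 3 stroke→J2  (C1 integral (e out))
bond 1 stroke→TF1  (0-jn J2 has e-setter on 3)
bond 0 stroke→J1  (TF1 one-in-one-out from 1)
bond 2 stroke→R1  (J1: bond 0 brought effort, rest push out)

#0 stroke at J1
#1 stroke at TF1
#2 stroke at R1
#3 stroke at J2
#4 stroke at Sf1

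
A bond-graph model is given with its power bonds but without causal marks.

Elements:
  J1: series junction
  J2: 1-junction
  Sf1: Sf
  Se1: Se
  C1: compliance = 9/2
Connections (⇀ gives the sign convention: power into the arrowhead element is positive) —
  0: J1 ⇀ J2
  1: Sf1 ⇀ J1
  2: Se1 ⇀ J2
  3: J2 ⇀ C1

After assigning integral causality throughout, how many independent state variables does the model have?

1  (C1 all integral)

bond 1 |Sf1  (Sf1 fixes flow; stroke at Sf1)
bond 2 |J2  (source Se1 imposes e)
bond 0 |J1  (J1 flow already set via bond 1)
bond 3 |J2  (J2 flow already set via bond 0)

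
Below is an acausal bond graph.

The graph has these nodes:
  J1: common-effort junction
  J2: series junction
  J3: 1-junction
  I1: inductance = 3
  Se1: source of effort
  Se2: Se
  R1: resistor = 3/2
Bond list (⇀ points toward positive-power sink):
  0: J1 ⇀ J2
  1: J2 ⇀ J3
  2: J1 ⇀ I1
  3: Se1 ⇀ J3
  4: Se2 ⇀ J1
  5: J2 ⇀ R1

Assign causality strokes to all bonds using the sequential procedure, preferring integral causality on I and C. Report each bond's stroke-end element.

#0 stroke→J2
#1 stroke→J2
#2 stroke→I1
#3 stroke→J3
#4 stroke→J1
#5 stroke→R1

bond 3 stroke→J3  (Se1 (Se) sets effort on bond)
bond 4 stroke→J1  (Se2 (Se) sets effort on bond)
bond 0 stroke→J2  (J1: bond 4 brought effort, rest push out)
bond 2 stroke→I1  (J1 effort already set via bond 4)
bond 1 stroke→J2  (J3 needs exactly one f-in)
bond 5 stroke→R1  (only one flow-in slot at J2)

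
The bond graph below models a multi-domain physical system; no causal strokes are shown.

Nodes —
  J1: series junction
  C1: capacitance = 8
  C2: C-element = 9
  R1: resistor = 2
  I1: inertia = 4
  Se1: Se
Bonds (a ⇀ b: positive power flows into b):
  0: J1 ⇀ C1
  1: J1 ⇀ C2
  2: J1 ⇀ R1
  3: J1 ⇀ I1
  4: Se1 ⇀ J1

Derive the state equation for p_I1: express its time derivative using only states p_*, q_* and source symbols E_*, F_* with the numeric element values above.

bond 4 stroke→J1  (source Se1 imposes e)
bond 0 stroke→J1  (prefer integral on C1)
bond 1 stroke→J1  (prefer integral on C2)
bond 3 stroke→I1  (I1 outputs flow p/I1)
bond 2 stroke→J1  (J1 flow already set via bond 3)

dp_I1/dt = E_Se1 - p_I1/2 - q_C1/8 - q_C2/9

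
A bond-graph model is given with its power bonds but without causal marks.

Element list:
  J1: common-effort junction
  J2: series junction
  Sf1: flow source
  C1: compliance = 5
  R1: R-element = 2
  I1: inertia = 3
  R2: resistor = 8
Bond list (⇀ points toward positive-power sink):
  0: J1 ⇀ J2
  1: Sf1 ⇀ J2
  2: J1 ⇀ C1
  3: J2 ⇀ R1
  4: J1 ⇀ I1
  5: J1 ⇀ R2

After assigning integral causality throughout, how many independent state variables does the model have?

2  (C1, I1 all integral)

β1 stroke at Sf1  (Sf1: flow source, stroke at near end)
β0 stroke at J2  (1-jn J2 has f-setter on 1)
β3 stroke at J2  (common-f at J2 fixed by 1)
β2 stroke at J1  (C1 outputs effort q/C1)
β4 stroke at I1  (J1 effort already set via bond 2)
β5 stroke at R2  (common-e at J1 fixed by 2)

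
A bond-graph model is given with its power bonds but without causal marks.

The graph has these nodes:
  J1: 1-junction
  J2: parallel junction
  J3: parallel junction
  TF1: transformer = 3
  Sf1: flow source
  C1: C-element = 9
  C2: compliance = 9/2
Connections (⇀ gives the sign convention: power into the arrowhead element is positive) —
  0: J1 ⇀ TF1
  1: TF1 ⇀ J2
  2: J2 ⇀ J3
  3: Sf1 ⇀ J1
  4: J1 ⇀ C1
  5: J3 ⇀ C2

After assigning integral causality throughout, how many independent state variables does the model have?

b3 |Sf1  (source Sf1 imposes f)
b0 |J1  (1-jn J1 has f-setter on 3)
b4 |J1  (J1: bond 3 brought flow, rest push out)
b1 |TF1  (TF1: transformer flips bond 0)
b2 |J2  (only one effort-in slot at J2)
b5 |J3  (J3: last free bond brings effort in)

2  (C1, C2 all integral)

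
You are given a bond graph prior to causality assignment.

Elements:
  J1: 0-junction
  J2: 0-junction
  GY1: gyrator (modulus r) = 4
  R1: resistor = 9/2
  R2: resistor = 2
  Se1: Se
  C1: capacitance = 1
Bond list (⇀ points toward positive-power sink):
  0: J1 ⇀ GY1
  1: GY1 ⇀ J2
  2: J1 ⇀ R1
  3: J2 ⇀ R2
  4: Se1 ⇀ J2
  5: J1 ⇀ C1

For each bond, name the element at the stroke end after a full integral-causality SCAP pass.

#0 →GY1
#1 →GY1
#2 →R1
#3 →R2
#4 →J2
#5 →J1

b4 stroke at J2  (Se1 (Se) sets effort on bond)
b1 stroke at GY1  (common-e at J2 fixed by 4)
b3 stroke at R2  (J2: bond 4 brought effort, rest push out)
b0 stroke at GY1  (GY1 both-in/both-out from 1)
b5 stroke at J1  (C1 outputs effort q/C1)
b2 stroke at R1  (J1 effort already set via bond 5)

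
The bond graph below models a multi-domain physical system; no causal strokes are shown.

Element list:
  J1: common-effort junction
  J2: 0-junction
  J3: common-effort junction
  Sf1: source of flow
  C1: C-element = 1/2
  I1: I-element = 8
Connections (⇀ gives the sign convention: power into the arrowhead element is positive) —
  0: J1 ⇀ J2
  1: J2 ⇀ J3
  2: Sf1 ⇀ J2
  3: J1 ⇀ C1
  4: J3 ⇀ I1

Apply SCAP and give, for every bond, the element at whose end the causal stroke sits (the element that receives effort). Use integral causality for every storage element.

β0 stroke at J2
β1 stroke at J3
β2 stroke at Sf1
β3 stroke at J1
β4 stroke at I1

β2 stroke→Sf1  (source Sf1 imposes f)
β3 stroke→J1  (C1: C, integral causality)
β0 stroke→J2  (J1: bond 3 brought effort, rest push out)
β1 stroke→J3  (0-jn J2 has e-setter on 0)
β4 stroke→I1  (J3 effort already set via bond 1)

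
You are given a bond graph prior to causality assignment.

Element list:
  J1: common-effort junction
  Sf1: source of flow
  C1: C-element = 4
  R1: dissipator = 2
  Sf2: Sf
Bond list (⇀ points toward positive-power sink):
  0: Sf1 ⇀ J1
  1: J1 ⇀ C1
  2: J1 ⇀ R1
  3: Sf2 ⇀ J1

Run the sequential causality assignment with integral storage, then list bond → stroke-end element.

b0 stroke→Sf1  (source Sf1 imposes f)
b3 stroke→Sf2  (Sf2 fixes flow; stroke at Sf2)
b1 stroke→J1  (prefer integral on C1)
b2 stroke→R1  (J1 effort already set via bond 1)

#0 →Sf1
#1 →J1
#2 →R1
#3 →Sf2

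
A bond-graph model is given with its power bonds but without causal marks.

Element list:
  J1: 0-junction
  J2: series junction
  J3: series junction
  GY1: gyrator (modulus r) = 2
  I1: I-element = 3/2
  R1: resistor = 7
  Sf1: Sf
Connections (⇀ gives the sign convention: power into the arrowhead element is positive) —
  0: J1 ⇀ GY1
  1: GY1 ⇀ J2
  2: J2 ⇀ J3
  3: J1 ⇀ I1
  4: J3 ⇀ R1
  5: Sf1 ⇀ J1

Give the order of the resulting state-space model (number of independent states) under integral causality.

bond 5 stroke→Sf1  (source Sf1 imposes f)
bond 3 stroke→I1  (I1 integral (f out))
bond 0 stroke→J1  (J1: last free bond brings effort in)
bond 1 stroke→J2  (through GY1, causality inverts; strokes same side of GY1)
bond 2 stroke→J3  (only one flow-in slot at J2)
bond 4 stroke→R1  (J3 needs exactly one f-in)

1  (I1 all integral)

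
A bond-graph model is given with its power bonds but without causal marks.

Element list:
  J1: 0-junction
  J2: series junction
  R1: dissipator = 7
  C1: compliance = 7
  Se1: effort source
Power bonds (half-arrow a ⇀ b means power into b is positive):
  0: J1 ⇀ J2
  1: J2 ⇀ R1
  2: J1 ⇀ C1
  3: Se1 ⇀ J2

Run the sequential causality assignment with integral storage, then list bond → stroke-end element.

bond 3 stroke at J2  (Se1: effort source, stroke at far end)
bond 2 stroke at J1  (C1: C, integral causality)
bond 0 stroke at J2  (J1: bond 2 brought effort, rest push out)
bond 1 stroke at R1  (J2: last free bond brings flow in)

b0 |J2
b1 |R1
b2 |J1
b3 |J2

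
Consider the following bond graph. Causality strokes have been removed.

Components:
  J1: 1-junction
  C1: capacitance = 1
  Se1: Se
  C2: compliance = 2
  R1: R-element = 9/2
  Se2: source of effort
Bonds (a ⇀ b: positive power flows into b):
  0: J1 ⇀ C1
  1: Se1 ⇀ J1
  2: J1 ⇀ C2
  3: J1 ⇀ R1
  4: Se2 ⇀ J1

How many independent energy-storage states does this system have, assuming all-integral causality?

β1 →J1  (source Se1 imposes e)
β4 →J1  (Se2: effort source, stroke at far end)
β0 →J1  (C1 outputs effort q/C1)
β2 →J1  (C2 outputs effort q/C2)
β3 →R1  (J1: last free bond brings flow in)

2  (C1, C2 all integral)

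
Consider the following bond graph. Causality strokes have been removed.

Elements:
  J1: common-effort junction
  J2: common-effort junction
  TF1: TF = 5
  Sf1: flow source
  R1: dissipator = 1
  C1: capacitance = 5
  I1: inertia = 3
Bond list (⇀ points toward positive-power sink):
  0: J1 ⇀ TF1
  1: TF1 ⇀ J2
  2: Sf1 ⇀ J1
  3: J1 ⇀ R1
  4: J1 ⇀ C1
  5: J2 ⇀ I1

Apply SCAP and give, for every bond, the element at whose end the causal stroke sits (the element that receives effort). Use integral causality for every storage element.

β0 →TF1
β1 →J2
β2 →Sf1
β3 →R1
β4 →J1
β5 →I1

β2 stroke→Sf1  (Sf1 (Sf) sets flow on bond)
β4 stroke→J1  (prefer integral on C1)
β0 stroke→TF1  (0-jn J1 has e-setter on 4)
β3 stroke→R1  (J1: bond 4 brought effort, rest push out)
β1 stroke→J2  (TF TF1: opposite of bond 0)
β5 stroke→I1  (common-e at J2 fixed by 1)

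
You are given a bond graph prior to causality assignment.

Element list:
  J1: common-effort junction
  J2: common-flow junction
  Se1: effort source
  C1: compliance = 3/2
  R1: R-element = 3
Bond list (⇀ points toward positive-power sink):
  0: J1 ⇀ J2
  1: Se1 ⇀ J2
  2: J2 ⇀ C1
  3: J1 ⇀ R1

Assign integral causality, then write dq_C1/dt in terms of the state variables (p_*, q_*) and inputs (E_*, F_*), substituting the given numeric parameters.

dq_C1/dt = E_Se1/3 - 2*q_C1/9

β1 stroke→J2  (Se1 (Se) sets effort on bond)
β2 stroke→J2  (C1 integral (e out))
β0 stroke→J1  (J2 needs exactly one f-in)
β3 stroke→R1  (0-jn J1 has e-setter on 0)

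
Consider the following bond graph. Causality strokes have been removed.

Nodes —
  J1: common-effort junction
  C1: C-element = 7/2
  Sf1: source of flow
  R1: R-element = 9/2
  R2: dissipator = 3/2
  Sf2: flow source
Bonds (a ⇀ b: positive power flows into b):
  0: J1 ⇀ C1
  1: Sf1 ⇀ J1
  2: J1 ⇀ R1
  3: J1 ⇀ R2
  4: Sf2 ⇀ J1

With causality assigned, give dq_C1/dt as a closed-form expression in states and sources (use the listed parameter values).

dq_C1/dt = F_Sf1 + F_Sf2 - 16*q_C1/63

bond 1 |Sf1  (source Sf1 imposes f)
bond 4 |Sf2  (Sf2: flow source, stroke at near end)
bond 0 |J1  (prefer integral on C1)
bond 2 |R1  (J1: bond 0 brought effort, rest push out)
bond 3 |R2  (0-jn J1 has e-setter on 0)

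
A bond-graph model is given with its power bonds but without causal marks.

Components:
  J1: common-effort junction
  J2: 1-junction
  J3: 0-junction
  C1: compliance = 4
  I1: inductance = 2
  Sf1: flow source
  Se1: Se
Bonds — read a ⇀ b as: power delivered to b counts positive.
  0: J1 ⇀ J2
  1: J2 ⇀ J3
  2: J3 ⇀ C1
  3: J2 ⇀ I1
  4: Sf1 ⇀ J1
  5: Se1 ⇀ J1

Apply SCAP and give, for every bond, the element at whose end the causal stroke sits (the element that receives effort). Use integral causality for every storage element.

#0 |J2
#1 |J2
#2 |J3
#3 |I1
#4 |Sf1
#5 |J1

bond 4 stroke→Sf1  (source Sf1 imposes f)
bond 5 stroke→J1  (Se1: effort source, stroke at far end)
bond 0 stroke→J2  (J1 effort already set via bond 5)
bond 2 stroke→J3  (C1 integral (e out))
bond 1 stroke→J2  (0-jn J3 has e-setter on 2)
bond 3 stroke→I1  (only one flow-in slot at J2)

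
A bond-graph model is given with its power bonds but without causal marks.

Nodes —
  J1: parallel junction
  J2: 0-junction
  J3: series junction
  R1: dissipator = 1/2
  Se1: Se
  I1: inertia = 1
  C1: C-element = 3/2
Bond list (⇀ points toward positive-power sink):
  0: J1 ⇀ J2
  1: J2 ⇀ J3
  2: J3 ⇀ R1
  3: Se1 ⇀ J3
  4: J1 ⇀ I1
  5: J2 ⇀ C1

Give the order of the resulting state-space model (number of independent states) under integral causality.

2  (C1, I1 all integral)

b3 |J3  (source Se1 imposes e)
b4 |I1  (I1 integral (f out))
b0 |J1  (closing 0-jn rule on J1)
b5 |J2  (C1: C, integral causality)
b1 |J3  (J2: bond 5 brought effort, rest push out)
b2 |R1  (only one flow-in slot at J3)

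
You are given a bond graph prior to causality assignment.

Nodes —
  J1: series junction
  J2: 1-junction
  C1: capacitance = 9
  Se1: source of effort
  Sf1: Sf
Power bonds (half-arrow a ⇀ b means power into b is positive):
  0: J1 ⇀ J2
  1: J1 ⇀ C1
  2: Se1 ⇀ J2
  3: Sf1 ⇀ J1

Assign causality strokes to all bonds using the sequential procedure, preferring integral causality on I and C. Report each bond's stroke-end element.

bond 2 stroke→J2  (source Se1 imposes e)
bond 3 stroke→Sf1  (source Sf1 imposes f)
bond 0 stroke→J1  (J1: bond 3 brought flow, rest push out)
bond 1 stroke→J1  (J1 flow already set via bond 3)

β0 →J1
β1 →J1
β2 →J2
β3 →Sf1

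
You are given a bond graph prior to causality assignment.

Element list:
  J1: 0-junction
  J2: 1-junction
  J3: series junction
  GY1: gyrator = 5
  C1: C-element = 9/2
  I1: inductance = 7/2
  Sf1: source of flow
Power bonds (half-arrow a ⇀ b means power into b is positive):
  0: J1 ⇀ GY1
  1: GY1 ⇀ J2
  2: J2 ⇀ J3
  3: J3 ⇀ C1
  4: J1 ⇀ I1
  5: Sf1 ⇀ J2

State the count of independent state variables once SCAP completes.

2  (C1, I1 all integral)

β5 →Sf1  (source Sf1 imposes f)
β1 →J2  (common-f at J2 fixed by 5)
β2 →J2  (common-f at J2 fixed by 5)
β3 →J3  (1-jn J3 has f-setter on 2)
β0 →J1  (through GY1, causality inverts; strokes same side of GY1)
β4 →I1  (J1: bond 0 brought effort, rest push out)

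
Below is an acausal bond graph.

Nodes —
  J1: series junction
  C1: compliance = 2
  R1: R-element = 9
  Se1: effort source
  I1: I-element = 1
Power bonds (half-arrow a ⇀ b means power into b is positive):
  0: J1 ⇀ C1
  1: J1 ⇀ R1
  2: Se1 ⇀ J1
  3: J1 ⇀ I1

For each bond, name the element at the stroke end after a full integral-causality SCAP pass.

#0 →J1
#1 →J1
#2 →J1
#3 →I1

bond 2 stroke at J1  (source Se1 imposes e)
bond 0 stroke at J1  (C1 outputs effort q/C1)
bond 3 stroke at I1  (I1 outputs flow p/I1)
bond 1 stroke at J1  (J1 flow already set via bond 3)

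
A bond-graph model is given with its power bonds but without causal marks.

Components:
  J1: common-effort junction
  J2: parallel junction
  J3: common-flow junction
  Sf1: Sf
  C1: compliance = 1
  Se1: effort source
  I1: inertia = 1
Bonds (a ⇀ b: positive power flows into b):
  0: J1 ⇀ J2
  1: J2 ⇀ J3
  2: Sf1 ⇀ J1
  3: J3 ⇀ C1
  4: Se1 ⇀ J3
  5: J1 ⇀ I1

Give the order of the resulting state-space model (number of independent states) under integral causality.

#2 |Sf1  (Sf1: flow source, stroke at near end)
#4 |J3  (Se1 fixes effort; stroke away)
#3 |J3  (prefer integral on C1)
#1 |J2  (J3: last free bond brings flow in)
#0 |J1  (J2 effort already set via bond 1)
#5 |I1  (common-e at J1 fixed by 0)

2  (C1, I1 all integral)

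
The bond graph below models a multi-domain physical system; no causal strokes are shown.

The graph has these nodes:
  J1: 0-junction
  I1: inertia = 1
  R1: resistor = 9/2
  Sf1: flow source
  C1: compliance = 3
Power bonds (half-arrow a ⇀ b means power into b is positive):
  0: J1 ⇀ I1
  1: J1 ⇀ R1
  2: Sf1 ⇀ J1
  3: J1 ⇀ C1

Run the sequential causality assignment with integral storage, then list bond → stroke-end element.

#0 stroke at I1
#1 stroke at R1
#2 stroke at Sf1
#3 stroke at J1

bond 2 stroke at Sf1  (Sf1 (Sf) sets flow on bond)
bond 0 stroke at I1  (I1 outputs flow p/I1)
bond 3 stroke at J1  (C1 outputs effort q/C1)
bond 1 stroke at R1  (J1: bond 3 brought effort, rest push out)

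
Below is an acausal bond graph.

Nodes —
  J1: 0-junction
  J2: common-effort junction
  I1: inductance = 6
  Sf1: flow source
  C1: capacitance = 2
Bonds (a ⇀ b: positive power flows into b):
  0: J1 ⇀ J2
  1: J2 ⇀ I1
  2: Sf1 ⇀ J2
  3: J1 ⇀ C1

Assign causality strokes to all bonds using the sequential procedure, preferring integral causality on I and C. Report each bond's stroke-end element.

#2 stroke→Sf1  (Sf1 fixes flow; stroke at Sf1)
#1 stroke→I1  (prefer integral on I1)
#0 stroke→J2  (J2 needs exactly one e-in)
#3 stroke→J1  (only one effort-in slot at J1)

#0 →J2
#1 →I1
#2 →Sf1
#3 →J1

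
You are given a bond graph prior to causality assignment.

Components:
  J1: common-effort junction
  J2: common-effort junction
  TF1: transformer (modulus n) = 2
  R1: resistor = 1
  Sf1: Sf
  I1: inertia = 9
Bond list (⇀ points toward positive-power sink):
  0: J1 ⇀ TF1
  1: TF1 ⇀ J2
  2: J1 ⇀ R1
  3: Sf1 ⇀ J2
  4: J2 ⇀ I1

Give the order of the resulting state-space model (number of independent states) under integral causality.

1  (I1 all integral)

β3 stroke→Sf1  (Sf1: flow source, stroke at near end)
β4 stroke→I1  (I1 outputs flow p/I1)
β1 stroke→J2  (closing 0-jn rule on J2)
β0 stroke→TF1  (TF1 one-in-one-out from 1)
β2 stroke→J1  (J1: last free bond brings effort in)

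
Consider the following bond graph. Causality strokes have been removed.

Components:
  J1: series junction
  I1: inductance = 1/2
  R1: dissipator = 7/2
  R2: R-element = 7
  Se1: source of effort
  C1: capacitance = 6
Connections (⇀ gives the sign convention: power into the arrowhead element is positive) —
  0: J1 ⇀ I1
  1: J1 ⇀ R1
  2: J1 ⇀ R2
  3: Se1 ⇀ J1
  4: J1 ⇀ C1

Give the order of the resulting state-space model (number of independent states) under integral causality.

2  (C1, I1 all integral)

#3 stroke at J1  (Se1: effort source, stroke at far end)
#0 stroke at I1  (I1 integral (f out))
#1 stroke at J1  (common-f at J1 fixed by 0)
#2 stroke at J1  (1-jn J1 has f-setter on 0)
#4 stroke at J1  (common-f at J1 fixed by 0)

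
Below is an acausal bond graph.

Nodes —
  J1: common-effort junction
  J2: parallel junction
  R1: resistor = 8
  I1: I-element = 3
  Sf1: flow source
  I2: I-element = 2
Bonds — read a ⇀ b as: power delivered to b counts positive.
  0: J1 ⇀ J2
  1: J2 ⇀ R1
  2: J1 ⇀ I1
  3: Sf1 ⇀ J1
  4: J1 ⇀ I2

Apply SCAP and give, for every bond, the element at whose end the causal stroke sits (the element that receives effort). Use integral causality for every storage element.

β0 →J1
β1 →J2
β2 →I1
β3 →Sf1
β4 →I2

#3 stroke→Sf1  (Sf1: flow source, stroke at near end)
#2 stroke→I1  (I1: I, integral causality)
#4 stroke→I2  (prefer integral on I2)
#0 stroke→J1  (only one effort-in slot at J1)
#1 stroke→J2  (only one effort-in slot at J2)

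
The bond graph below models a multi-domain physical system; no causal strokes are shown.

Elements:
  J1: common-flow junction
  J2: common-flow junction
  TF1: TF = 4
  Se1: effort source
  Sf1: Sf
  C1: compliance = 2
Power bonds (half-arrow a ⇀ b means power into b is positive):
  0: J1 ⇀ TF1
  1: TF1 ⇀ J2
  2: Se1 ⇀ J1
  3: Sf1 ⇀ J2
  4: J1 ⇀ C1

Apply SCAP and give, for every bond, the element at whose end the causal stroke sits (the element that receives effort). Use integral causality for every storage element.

bond 0 |TF1
bond 1 |J2
bond 2 |J1
bond 3 |Sf1
bond 4 |J1

bond 2 |J1  (Se1 fixes effort; stroke away)
bond 3 |Sf1  (Sf1 fixes flow; stroke at Sf1)
bond 1 |J2  (1-jn J2 has f-setter on 3)
bond 0 |TF1  (TF TF1: opposite of bond 1)
bond 4 |J1  (J1: bond 0 brought flow, rest push out)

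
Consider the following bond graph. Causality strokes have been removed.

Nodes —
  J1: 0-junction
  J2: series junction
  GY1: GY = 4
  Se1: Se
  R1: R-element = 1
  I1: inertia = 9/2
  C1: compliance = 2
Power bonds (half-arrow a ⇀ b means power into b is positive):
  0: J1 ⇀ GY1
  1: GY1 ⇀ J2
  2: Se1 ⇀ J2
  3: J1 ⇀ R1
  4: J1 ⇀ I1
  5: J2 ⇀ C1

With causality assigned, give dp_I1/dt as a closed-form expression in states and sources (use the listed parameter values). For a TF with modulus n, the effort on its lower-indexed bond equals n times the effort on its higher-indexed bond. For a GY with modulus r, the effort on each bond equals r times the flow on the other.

bond 2 stroke at J2  (Se1 fixes effort; stroke away)
bond 4 stroke at I1  (I1 integral (f out))
bond 5 stroke at J2  (C1 outputs effort q/C1)
bond 1 stroke at GY1  (closing 1-jn rule on J2)
bond 0 stroke at GY1  (GY1 both-in/both-out from 1)
bond 3 stroke at J1  (J1: last free bond brings effort in)

dp_I1/dt = E_Se1/4 - 2*p_I1/9 - q_C1/8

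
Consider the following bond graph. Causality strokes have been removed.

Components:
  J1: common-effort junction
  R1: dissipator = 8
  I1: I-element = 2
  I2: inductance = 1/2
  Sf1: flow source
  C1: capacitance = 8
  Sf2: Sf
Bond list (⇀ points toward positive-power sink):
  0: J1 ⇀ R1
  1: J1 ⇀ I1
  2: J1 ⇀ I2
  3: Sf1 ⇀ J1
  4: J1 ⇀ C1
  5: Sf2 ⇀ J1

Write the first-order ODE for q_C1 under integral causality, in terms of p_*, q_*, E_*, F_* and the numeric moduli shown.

dq_C1/dt = F_Sf1 + F_Sf2 - p_I1/2 - 2*p_I2 - q_C1/64

β3 →Sf1  (Sf1 fixes flow; stroke at Sf1)
β5 →Sf2  (Sf2 fixes flow; stroke at Sf2)
β1 →I1  (I1 integral (f out))
β2 →I2  (I2 integral (f out))
β4 →J1  (C1: C, integral causality)
β0 →R1  (common-e at J1 fixed by 4)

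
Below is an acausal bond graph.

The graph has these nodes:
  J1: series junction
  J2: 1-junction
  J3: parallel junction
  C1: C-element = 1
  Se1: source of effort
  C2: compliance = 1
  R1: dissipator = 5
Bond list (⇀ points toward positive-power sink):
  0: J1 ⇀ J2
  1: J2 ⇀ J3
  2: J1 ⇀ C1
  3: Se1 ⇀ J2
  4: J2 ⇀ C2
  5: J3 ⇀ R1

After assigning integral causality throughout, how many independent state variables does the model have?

b3 stroke at J2  (Se1: effort source, stroke at far end)
b2 stroke at J1  (C1 outputs effort q/C1)
b0 stroke at J2  (closing 1-jn rule on J1)
b4 stroke at J2  (C2: C, integral causality)
b1 stroke at J3  (closing 1-jn rule on J2)
b5 stroke at R1  (J3: bond 1 brought effort, rest push out)

2  (C1, C2 all integral)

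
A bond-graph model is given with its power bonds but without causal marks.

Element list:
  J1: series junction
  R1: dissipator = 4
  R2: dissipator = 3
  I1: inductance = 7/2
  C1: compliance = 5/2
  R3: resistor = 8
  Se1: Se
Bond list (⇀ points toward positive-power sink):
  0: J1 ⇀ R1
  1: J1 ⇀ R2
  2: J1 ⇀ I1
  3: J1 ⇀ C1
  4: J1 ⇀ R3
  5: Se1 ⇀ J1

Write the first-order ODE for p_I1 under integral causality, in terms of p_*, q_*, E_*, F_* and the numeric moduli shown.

dp_I1/dt = E_Se1 - 30*p_I1/7 - 2*q_C1/5

bond 5 |J1  (Se1: effort source, stroke at far end)
bond 2 |I1  (prefer integral on I1)
bond 0 |J1  (J1 flow already set via bond 2)
bond 1 |J1  (1-jn J1 has f-setter on 2)
bond 3 |J1  (J1 flow already set via bond 2)
bond 4 |J1  (J1: bond 2 brought flow, rest push out)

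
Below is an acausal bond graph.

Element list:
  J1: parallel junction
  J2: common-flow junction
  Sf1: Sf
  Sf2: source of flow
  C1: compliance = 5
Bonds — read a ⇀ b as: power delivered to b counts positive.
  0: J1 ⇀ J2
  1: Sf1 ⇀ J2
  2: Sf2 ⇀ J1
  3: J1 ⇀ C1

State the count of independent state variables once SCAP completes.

1  (C1 all integral)

bond 1 →Sf1  (Sf1: flow source, stroke at near end)
bond 2 →Sf2  (Sf2: flow source, stroke at near end)
bond 0 →J2  (J2 flow already set via bond 1)
bond 3 →J1  (closing 0-jn rule on J1)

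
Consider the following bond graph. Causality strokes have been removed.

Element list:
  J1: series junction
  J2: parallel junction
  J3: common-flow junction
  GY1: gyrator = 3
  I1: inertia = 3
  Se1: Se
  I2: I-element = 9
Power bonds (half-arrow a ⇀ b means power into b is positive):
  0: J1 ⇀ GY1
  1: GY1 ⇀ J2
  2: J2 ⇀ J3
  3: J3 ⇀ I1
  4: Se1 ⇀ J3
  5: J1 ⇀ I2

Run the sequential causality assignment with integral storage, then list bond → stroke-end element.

#4 stroke at J3  (Se1 fixes effort; stroke away)
#3 stroke at I1  (prefer integral on I1)
#2 stroke at J3  (J3 flow already set via bond 3)
#1 stroke at J2  (only one effort-in slot at J2)
#0 stroke at J1  (GY1: gyrator matches bond 1)
#5 stroke at I2  (J1: last free bond brings flow in)

b0 stroke→J1
b1 stroke→J2
b2 stroke→J3
b3 stroke→I1
b4 stroke→J3
b5 stroke→I2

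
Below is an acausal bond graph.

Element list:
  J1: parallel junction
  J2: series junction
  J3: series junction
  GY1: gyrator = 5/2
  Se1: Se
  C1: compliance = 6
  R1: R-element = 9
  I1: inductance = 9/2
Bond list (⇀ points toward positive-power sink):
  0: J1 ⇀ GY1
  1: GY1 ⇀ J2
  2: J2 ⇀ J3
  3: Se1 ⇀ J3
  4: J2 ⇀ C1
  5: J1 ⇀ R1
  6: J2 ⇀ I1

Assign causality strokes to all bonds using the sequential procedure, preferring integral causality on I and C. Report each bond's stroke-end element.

bond 3 stroke at J3  (Se1: effort source, stroke at far end)
bond 2 stroke at J2  (J3 needs exactly one f-in)
bond 4 stroke at J2  (prefer integral on C1)
bond 6 stroke at I1  (I1 integral (f out))
bond 1 stroke at J2  (1-jn J2 has f-setter on 6)
bond 0 stroke at J1  (through GY1, causality inverts; strokes same side of GY1)
bond 5 stroke at R1  (J1 effort already set via bond 0)

β0 |J1
β1 |J2
β2 |J2
β3 |J3
β4 |J2
β5 |R1
β6 |I1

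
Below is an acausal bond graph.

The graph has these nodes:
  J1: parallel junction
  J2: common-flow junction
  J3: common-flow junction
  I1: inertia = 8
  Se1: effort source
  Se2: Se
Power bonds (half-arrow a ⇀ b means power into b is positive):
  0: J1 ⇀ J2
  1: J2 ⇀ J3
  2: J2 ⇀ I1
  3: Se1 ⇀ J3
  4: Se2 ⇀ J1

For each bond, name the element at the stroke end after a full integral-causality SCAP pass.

β3 →J3  (source Se1 imposes e)
β4 →J1  (Se2 fixes effort; stroke away)
β0 →J2  (J1: bond 4 brought effort, rest push out)
β1 →J2  (J3 needs exactly one f-in)
β2 →I1  (J2: last free bond brings flow in)

β0 →J2
β1 →J2
β2 →I1
β3 →J3
β4 →J1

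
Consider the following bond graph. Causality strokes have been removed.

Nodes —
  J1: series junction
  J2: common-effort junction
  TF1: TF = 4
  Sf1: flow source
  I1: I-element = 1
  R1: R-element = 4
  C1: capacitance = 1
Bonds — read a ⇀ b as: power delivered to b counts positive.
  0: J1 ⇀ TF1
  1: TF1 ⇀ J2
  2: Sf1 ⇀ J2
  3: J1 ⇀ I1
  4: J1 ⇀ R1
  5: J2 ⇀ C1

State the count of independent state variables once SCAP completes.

2  (C1, I1 all integral)

#2 stroke→Sf1  (source Sf1 imposes f)
#3 stroke→I1  (I1: I, integral causality)
#0 stroke→J1  (J1 flow already set via bond 3)
#4 stroke→J1  (common-f at J1 fixed by 3)
#1 stroke→TF1  (TF1 one-in-one-out from 0)
#5 stroke→J2  (J2 needs exactly one e-in)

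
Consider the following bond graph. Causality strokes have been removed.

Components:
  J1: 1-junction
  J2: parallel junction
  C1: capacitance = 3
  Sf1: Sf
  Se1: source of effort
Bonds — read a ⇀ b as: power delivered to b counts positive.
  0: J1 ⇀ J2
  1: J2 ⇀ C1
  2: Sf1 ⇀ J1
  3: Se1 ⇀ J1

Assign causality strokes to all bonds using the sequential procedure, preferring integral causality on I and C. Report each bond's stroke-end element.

bond 2 |Sf1  (source Sf1 imposes f)
bond 3 |J1  (source Se1 imposes e)
bond 0 |J1  (J1 flow already set via bond 2)
bond 1 |J2  (only one effort-in slot at J2)

β0 |J1
β1 |J2
β2 |Sf1
β3 |J1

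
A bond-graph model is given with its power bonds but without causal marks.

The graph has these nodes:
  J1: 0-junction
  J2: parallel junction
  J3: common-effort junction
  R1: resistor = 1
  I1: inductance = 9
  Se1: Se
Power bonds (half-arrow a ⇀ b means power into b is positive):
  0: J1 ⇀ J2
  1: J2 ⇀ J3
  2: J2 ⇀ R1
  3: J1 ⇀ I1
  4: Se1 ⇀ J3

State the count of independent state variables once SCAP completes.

1  (I1 all integral)

β4 stroke at J3  (Se1 (Se) sets effort on bond)
β1 stroke at J2  (0-jn J3 has e-setter on 4)
β0 stroke at J1  (0-jn J2 has e-setter on 1)
β2 stroke at R1  (0-jn J2 has e-setter on 1)
β3 stroke at I1  (0-jn J1 has e-setter on 0)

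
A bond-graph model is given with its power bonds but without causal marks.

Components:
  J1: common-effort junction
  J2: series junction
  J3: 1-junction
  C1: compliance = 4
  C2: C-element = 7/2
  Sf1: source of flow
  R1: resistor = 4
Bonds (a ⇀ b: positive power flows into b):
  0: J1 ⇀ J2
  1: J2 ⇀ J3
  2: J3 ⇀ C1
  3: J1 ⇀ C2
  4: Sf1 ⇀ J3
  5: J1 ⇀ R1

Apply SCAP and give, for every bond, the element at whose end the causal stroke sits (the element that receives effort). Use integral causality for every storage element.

#4 stroke at Sf1  (source Sf1 imposes f)
#1 stroke at J3  (J3: bond 4 brought flow, rest push out)
#2 stroke at J3  (J3: bond 4 brought flow, rest push out)
#0 stroke at J2  (common-f at J2 fixed by 1)
#3 stroke at J1  (prefer integral on C2)
#5 stroke at R1  (common-e at J1 fixed by 3)

bond 0 |J2
bond 1 |J3
bond 2 |J3
bond 3 |J1
bond 4 |Sf1
bond 5 |R1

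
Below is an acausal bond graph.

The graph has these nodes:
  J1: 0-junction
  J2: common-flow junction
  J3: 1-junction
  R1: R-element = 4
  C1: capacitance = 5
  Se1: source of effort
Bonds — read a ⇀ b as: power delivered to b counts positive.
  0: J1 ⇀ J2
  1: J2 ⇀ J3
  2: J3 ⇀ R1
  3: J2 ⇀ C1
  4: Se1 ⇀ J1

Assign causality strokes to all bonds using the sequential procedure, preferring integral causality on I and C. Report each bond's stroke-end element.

β0 |J2
β1 |J3
β2 |R1
β3 |J2
β4 |J1

bond 4 stroke→J1  (Se1 fixes effort; stroke away)
bond 0 stroke→J2  (J1 effort already set via bond 4)
bond 3 stroke→J2  (C1 integral (e out))
bond 1 stroke→J3  (J2: last free bond brings flow in)
bond 2 stroke→R1  (only one flow-in slot at J3)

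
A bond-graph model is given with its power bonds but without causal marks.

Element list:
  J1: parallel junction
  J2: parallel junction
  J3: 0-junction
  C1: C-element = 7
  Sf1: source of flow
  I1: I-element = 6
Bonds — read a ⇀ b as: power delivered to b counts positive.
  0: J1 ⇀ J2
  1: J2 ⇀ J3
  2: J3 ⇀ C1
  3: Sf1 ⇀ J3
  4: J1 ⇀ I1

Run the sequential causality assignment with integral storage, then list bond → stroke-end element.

bond 0 →J1
bond 1 →J2
bond 2 →J3
bond 3 →Sf1
bond 4 →I1

bond 3 →Sf1  (Sf1 (Sf) sets flow on bond)
bond 2 →J3  (C1 integral (e out))
bond 1 →J2  (J3 effort already set via bond 2)
bond 0 →J1  (common-e at J2 fixed by 1)
bond 4 →I1  (0-jn J1 has e-setter on 0)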